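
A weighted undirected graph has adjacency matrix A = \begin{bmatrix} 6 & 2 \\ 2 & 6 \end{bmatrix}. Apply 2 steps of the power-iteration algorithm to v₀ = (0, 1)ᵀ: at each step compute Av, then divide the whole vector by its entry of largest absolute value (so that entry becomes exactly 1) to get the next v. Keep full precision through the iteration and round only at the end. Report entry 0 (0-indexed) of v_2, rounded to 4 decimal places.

Av0 = (2.00000, 6.00000); divide by 6.00000 → v1 = (0.33333, 1.00000)
Av1 = (4.00000, 6.66667); divide by 6.66667 → v2 = (0.60000, 1.00000)
Requested entry of v2: 24/40 = 0.6000

0.6000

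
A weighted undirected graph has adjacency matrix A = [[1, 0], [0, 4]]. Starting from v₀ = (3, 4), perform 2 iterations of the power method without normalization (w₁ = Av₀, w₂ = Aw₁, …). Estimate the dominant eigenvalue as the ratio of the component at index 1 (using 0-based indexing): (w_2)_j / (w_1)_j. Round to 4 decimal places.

w1 = Av₀ = (1·3 + 0·4; 0·3 + 4·4) = (3, 16)
w2 = Aw1 = (1·3 + 0·16; 0·3 + 4·16) = (3, 64)
Ratio at component: 64 / 16 = 4.0000

4.0000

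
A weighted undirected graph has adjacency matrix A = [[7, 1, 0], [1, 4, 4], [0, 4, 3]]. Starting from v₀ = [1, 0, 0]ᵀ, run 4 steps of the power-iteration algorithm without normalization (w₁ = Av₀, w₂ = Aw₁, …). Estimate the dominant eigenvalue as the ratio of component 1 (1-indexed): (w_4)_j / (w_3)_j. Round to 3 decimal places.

7.305

w1 = Av₀ = (7, 1, 0)
w2 = Aw1 = (50, 11, 4)
w3 = Aw2 = (361, 110, 56)
w4 = Aw3 = (2637, 1025, 608)
Ratio at component: 2637 / 361 = 7.305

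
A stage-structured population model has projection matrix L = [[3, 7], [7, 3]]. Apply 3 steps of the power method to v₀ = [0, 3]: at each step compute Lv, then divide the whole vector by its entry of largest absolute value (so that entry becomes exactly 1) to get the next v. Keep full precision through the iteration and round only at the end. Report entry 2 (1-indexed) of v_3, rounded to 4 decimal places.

0.8797

Lv0 = (21.00000, 9.00000); divide by 21.00000 → v1 = (1.00000, 0.42857)
Lv1 = (6.00000, 8.28571); divide by 8.28571 → v2 = (0.72414, 1.00000)
Lv2 = (9.17241, 8.06897); divide by 9.17241 → v3 = (1.00000, 0.87970)
Requested entry of v3: 1404/1596 = 0.8797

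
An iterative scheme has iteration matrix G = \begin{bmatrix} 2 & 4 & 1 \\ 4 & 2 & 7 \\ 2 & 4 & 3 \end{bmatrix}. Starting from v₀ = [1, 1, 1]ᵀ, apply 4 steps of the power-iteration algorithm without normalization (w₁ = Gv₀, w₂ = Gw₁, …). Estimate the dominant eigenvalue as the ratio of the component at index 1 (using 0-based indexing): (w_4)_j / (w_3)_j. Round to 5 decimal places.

w1 = Gv₀ = (7, 13, 9)
w2 = Gw1 = (75, 117, 93)
w3 = Gw2 = (711, 1185, 897)
w4 = Gw3 = (7059, 11493, 8853)
Ratio at component: 11493 / 1185 = 9.69873

λ ≈ 9.69873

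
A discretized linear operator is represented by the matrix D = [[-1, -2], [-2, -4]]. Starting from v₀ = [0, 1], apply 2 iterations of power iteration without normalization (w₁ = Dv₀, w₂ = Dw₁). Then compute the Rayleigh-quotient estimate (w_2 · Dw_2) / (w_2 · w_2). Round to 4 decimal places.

w1 = Dv₀ = (-2, -4)
w2 = Dw1 = (10, 20)
Dw2 = (-50, -100)
w2·Dw2 = 10·(-50) + 20·(-100) = -2500; w2·w2 = 10·10 + 20·20 = 500
λ ≈ -2500/500 = -5.0000

λ ≈ -5.0000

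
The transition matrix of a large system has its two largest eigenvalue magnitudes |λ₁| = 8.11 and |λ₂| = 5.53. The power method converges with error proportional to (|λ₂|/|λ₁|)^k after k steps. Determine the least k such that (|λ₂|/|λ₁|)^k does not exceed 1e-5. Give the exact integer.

31

|λ₂/λ₁| = 5.53/8.11 = 0.68187
Need k ≥ ln(1e-5) / ln(0.68187) = -11.5129 / -0.3829 ≈ 30.067
Smallest integer k satisfying the bound: 31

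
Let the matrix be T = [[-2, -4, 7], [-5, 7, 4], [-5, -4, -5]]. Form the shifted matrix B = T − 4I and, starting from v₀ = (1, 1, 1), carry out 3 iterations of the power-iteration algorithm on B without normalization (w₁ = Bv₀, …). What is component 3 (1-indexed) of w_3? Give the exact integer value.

B = T − 4I has rows (-6, -4, 7); (-5, 3, 4); (-5, -4, -9)
w1 = Bv₀ = ((-6)·1 + (-4)·1 + 7·1; (-5)·1 + 3·1 + 4·1; (-5)·1 + (-4)·1 + (-9)·1) = (-3, 2, -18)
w2 = Bw1 = ((-6)·(-3) + (-4)·2 + 7·(-18); (-5)·(-3) + 3·2 + 4·(-18); (-5)·(-3) + (-4)·2 + (-9)·(-18)) = (-116, -51, 169)
w3 = Bw2 = (2083, 1103, -737)
Requested component of w3: -737

-737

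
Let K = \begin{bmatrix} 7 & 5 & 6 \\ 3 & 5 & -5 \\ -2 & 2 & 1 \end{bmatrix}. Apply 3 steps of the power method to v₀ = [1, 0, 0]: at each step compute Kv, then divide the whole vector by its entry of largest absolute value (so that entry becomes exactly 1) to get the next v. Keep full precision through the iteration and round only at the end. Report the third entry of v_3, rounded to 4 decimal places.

-0.0412

Kv0 = (7.00000, 3.00000, -2.00000); divide by 7.00000 → v1 = (1.00000, 0.42857, -0.28571)
Kv1 = (7.42857, 6.57143, -1.42857); divide by 7.42857 → v2 = (1.00000, 0.88462, -0.19231)
Kv2 = (10.26923, 8.38462, -0.42308); divide by 10.26923 → v3 = (1.00000, 0.81648, -0.04120)
Requested entry of v3: -22/534 = -0.0412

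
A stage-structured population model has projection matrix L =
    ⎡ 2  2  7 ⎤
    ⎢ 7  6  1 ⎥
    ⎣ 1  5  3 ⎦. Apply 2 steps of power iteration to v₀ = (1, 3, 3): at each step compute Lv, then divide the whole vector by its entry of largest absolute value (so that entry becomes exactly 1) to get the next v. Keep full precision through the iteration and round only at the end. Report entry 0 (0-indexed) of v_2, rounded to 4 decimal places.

Lv0 = (29.00000, 28.00000, 25.00000); divide by 29.00000 → v1 = (1.00000, 0.96552, 0.86207)
Lv1 = (9.96552, 13.65517, 8.41379); divide by 13.65517 → v2 = (0.72980, 1.00000, 0.61616)
Requested entry of v2: 289/396 = 0.7298

0.7298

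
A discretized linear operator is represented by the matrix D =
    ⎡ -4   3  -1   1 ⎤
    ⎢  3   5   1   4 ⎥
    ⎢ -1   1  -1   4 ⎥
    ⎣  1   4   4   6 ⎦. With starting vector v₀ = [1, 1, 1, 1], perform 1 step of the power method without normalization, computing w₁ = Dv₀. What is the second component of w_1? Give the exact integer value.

13

w1 = Dv₀ = ((-4)·1 + 3·1 + (-1)·1 + 1·1; 3·1 + 5·1 + 1·1 + 4·1; (-1)·1 + 1·1 + (-1)·1 + 4·1; 1·1 + 4·1 + 4·1 + 6·1) = (-1, 13, 3, 15)
The requested component of w1 is 13.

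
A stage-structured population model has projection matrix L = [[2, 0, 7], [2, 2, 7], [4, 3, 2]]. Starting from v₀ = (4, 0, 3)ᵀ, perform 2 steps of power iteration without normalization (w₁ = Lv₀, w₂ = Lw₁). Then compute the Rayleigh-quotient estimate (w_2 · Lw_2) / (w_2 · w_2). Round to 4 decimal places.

w1 = Lv₀ = (29, 29, 22)
w2 = Lw1 = (212, 270, 247)
Lw2 = (2153, 2693, 2152)
w2·Lw2 = 212·2153 + 270·2693 + 247·2152 = 1715090; w2·w2 = 212·212 + 270·270 + 247·247 = 178853
λ ≈ 1715090/178853 = 9.5894

λ ≈ 9.5894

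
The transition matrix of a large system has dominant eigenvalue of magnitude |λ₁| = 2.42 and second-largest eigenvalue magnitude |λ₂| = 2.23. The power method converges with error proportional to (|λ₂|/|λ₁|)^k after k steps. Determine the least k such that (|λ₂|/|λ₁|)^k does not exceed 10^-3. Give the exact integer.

85

|λ₂/λ₁| = 2.23/2.42 = 0.92149
Need k ≥ ln(10^-3) / ln(0.92149) = -6.9078 / -0.0818 ≈ 84.482
Smallest integer k satisfying the bound: 85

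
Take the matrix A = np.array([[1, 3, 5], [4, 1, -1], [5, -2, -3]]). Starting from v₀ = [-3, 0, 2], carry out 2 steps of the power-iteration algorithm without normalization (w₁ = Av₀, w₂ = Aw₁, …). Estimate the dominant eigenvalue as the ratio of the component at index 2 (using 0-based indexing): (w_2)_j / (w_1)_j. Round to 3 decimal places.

-6.000

w1 = Av₀ = (7, -14, -21)
w2 = Aw1 = (-140, 35, 126)
Ratio at component: 126 / -21 = -6.000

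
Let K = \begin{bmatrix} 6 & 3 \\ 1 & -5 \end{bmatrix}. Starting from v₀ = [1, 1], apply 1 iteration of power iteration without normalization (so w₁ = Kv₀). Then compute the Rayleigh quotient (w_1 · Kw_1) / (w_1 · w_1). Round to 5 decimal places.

2.70103

w1 = Kv₀ = (9, -4)
Kw1 = (42, 29)
w1·Kw1 = 9·42 + (-4)·29 = 262; w1·w1 = 9·9 + (-4)·(-4) = 97
λ ≈ 262/97 = 2.70103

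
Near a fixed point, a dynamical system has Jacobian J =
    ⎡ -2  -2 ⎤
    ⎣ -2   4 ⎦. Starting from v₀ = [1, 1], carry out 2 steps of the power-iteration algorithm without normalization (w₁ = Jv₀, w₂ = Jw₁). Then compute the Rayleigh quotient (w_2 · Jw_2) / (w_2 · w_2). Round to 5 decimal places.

w1 = Jv₀ = ((-2)·1 + (-2)·1; (-2)·1 + 4·1) = (-4, 2)
w2 = Jw1 = ((-2)·(-4) + (-2)·2; (-2)·(-4) + 4·2) = (4, 16)
Jw2 = (-40, 56)
w2·Jw2 = 4·(-40) + 16·56 = 736; w2·w2 = 4·4 + 16·16 = 272
λ ≈ 736/272 = 2.70588

2.70588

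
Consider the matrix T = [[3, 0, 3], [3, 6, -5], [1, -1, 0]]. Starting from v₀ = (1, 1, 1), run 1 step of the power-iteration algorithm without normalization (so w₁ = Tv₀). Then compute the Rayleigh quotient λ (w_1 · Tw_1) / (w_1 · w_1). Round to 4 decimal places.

w1 = Tv₀ = (6, 4, 0)
Tw1 = (18, 42, 2)
w1·Tw1 = 6·18 + 4·42 + 0·2 = 276; w1·w1 = 6·6 + 4·4 + 0·0 = 52
λ ≈ 276/52 = 5.3077

λ ≈ 5.3077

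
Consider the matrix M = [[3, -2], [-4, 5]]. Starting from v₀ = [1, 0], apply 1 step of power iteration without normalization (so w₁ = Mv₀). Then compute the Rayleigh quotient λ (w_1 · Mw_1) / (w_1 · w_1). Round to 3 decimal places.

λ ≈ 7.160

w1 = Mv₀ = (3, -4)
Mw1 = (17, -32)
w1·Mw1 = 3·17 + (-4)·(-32) = 179; w1·w1 = 3·3 + (-4)·(-4) = 25
λ ≈ 179/25 = 7.160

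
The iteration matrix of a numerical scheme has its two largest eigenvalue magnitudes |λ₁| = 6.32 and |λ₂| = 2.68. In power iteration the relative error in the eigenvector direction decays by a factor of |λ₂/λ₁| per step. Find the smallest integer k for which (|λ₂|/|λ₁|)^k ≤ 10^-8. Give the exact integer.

|λ₂/λ₁| = 2.68/6.32 = 0.42405
Need k ≥ ln(10^-8) / ln(0.42405) = -18.4207 / -0.8579 ≈ 21.472
Smallest integer k satisfying the bound: 22

22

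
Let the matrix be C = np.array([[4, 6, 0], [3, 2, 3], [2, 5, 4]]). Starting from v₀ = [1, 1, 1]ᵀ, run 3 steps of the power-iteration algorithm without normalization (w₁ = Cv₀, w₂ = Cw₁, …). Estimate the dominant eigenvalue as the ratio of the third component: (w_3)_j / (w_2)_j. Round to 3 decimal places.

w1 = Cv₀ = (4·1 + 6·1 + 0·1; 3·1 + 2·1 + 3·1; 2·1 + 5·1 + 4·1) = (10, 8, 11)
w2 = Cw1 = (4·10 + 6·8 + 0·11; 3·10 + 2·8 + 3·11; 2·10 + 5·8 + 4·11) = (88, 79, 104)
w3 = Cw2 = (826, 734, 987)
Ratio at component: 987 / 104 = 9.490

9.490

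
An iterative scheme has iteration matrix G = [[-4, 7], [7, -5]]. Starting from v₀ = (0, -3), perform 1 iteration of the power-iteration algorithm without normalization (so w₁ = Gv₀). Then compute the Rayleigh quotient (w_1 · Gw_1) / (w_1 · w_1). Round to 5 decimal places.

w1 = Gv₀ = (-21, 15)
Gw1 = (189, -222)
w1·Gw1 = (-21)·189 + 15·(-222) = -7299; w1·w1 = (-21)·(-21) + 15·15 = 666
λ ≈ -7299/666 = -10.95946

-10.95946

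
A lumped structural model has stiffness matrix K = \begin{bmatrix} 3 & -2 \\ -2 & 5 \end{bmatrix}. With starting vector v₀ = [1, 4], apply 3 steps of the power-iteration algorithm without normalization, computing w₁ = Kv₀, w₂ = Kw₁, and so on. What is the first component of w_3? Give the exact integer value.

-353

w1 = Kv₀ = (3·1 + (-2)·4; (-2)·1 + 5·4) = (-5, 18)
w2 = Kw1 = (3·(-5) + (-2)·18; (-2)·(-5) + 5·18) = (-51, 100)
w3 = Kw2 = (-353, 602)
The requested component of w3 is -353.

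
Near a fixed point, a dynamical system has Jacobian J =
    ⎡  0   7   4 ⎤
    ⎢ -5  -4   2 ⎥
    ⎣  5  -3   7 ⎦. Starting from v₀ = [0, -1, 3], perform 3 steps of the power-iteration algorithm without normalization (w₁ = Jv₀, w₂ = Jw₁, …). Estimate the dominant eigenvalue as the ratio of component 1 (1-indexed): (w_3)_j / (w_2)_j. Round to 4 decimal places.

w1 = Jv₀ = (5, 10, 24)
w2 = Jw1 = (166, -17, 163)
w3 = Jw2 = (533, -436, 2022)
Ratio at component: 533 / 166 = 3.2108

λ ≈ 3.2108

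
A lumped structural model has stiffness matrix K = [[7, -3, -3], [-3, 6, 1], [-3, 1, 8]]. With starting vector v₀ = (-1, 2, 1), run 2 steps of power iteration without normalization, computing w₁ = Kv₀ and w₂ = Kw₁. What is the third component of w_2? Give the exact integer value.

168

w1 = Kv₀ = (7·(-1) + (-3)·2 + (-3)·1; (-3)·(-1) + 6·2 + 1·1; (-3)·(-1) + 1·2 + 8·1) = (-16, 16, 13)
w2 = Kw1 = (7·(-16) + (-3)·16 + (-3)·13; (-3)·(-16) + 6·16 + 1·13; (-3)·(-16) + 1·16 + 8·13) = (-199, 157, 168)
The requested component of w2 is 168.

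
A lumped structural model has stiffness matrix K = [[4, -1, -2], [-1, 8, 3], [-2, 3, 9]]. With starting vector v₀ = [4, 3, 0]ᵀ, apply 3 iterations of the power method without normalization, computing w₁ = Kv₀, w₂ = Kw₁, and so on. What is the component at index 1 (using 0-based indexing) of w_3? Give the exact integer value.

w1 = Kv₀ = (4·4 + (-1)·3 + (-2)·0; (-1)·4 + 8·3 + 3·0; (-2)·4 + 3·3 + 9·0) = (13, 20, 1)
w2 = Kw1 = (4·13 + (-1)·20 + (-2)·1; (-1)·13 + 8·20 + 3·1; (-2)·13 + 3·20 + 9·1) = (30, 150, 43)
w3 = Kw2 = (-116, 1299, 777)
The requested component of w3 is 1299.

1299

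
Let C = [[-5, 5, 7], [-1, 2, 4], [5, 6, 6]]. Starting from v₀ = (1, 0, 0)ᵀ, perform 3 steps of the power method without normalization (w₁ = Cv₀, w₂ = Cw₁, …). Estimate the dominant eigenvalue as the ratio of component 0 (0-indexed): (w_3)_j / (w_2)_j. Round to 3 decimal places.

-3.036

w1 = Cv₀ = ((-5)·1 + 5·0 + 7·0; (-1)·1 + 2·0 + 4·0; 5·1 + 6·0 + 6·0) = (-5, -1, 5)
w2 = Cw1 = ((-5)·(-5) + 5·(-1) + 7·5; (-1)·(-5) + 2·(-1) + 4·5; 5·(-5) + 6·(-1) + 6·5) = (55, 23, -1)
w3 = Cw2 = (-167, -13, 407)
Ratio at component: -167 / 55 = -3.036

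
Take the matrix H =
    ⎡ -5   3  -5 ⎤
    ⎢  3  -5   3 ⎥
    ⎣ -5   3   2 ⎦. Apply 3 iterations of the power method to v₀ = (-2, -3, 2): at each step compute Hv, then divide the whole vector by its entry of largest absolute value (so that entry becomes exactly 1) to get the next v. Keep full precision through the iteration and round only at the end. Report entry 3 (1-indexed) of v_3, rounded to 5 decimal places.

Hv0 = (-9.000000, 15.000000, 5.000000); divide by 15.000000 → v1 = (-0.600000, 1.000000, 0.333333)
Hv1 = (4.333333, -5.800000, 6.666667); divide by 6.666667 → v2 = (0.650000, -0.870000, 1.000000)
Hv2 = (-10.860000, 9.300000, -3.860000); divide by -10.860000 → v3 = (1.000000, -0.856354, 0.355433)
Requested entry of v3: -386/-1086 = 0.35543

0.35543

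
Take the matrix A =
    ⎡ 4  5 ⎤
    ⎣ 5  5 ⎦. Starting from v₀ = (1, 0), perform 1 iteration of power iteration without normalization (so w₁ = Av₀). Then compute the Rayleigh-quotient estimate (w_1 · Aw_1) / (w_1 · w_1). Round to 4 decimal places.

9.4878

w1 = Av₀ = (4·1 + 5·0; 5·1 + 5·0) = (4, 5)
Aw1 = (41, 45)
w1·Aw1 = 4·41 + 5·45 = 389; w1·w1 = 4·4 + 5·5 = 41
λ ≈ 389/41 = 9.4878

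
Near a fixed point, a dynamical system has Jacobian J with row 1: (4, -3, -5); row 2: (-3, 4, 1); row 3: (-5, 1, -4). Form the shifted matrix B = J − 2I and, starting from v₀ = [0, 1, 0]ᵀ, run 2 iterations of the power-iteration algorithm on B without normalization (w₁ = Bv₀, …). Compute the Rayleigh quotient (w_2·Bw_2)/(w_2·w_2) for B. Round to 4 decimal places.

μ ≈ 6.3531

B = J − 2I has rows (2, -3, -5); (-3, 2, 1); (-5, 1, -6)
w1 = Bv₀ = (2·0 + (-3)·1 + (-5)·0; (-3)·0 + 2·1 + 1·0; (-5)·0 + 1·1 + (-6)·0) = (-3, 2, 1)
w2 = Bw1 = (2·(-3) + (-3)·2 + (-5)·1; (-3)·(-3) + 2·2 + 1·1; (-5)·(-3) + 1·2 + (-6)·1) = (-17, 14, 11)
Bw2 = (-131, 90, 33)
w2·Bw2 = 3850; w2·w2 = 606; μ ≈ 3850/606 = 6.3531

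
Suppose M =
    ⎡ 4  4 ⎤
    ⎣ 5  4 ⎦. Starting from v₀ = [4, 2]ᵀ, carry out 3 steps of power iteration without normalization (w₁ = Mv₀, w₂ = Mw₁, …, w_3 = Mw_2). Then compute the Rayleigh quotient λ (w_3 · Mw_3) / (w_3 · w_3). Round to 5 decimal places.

w1 = Mv₀ = (24, 28)
w2 = Mw1 = (208, 232)
w3 = Mw2 = (1760, 1968)
Mw3 = (14912, 16672)
w3·Mw3 = 1760·14912 + 1968·16672 = 59055616; w3·w3 = 1760·1760 + 1968·1968 = 6970624
λ ≈ 59055616/6970624 = 8.47207

8.47207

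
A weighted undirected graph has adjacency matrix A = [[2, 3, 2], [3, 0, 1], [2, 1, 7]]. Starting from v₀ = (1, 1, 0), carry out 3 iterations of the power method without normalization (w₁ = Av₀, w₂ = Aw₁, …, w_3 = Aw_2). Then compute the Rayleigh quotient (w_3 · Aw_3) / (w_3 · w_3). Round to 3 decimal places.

8.174

w1 = Av₀ = (2·1 + 3·1 + 2·0; 3·1 + 0·1 + 1·0; 2·1 + 1·1 + 7·0) = (5, 3, 3)
w2 = Aw1 = (2·5 + 3·3 + 2·3; 3·5 + 0·3 + 1·3; 2·5 + 1·3 + 7·3) = (25, 18, 34)
w3 = Aw2 = (172, 109, 306)
Aw3 = (1283, 822, 2595)
w3·Aw3 = 172·1283 + 109·822 + 306·2595 = 1104344; w3·w3 = 172·172 + 109·109 + 306·306 = 135101
λ ≈ 1104344/135101 = 8.174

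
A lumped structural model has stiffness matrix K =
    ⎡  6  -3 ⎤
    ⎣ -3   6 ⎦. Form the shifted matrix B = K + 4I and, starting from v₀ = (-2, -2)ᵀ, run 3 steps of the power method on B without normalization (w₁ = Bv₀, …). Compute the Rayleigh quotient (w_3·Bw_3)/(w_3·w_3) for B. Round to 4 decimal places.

μ ≈ 7.0000

B = K + 4I has rows (10, -3); (-3, 10)
w1 = Bv₀ = (10·(-2) + (-3)·(-2); (-3)·(-2) + 10·(-2)) = (-14, -14)
w2 = Bw1 = (10·(-14) + (-3)·(-14); (-3)·(-14) + 10·(-14)) = (-98, -98)
w3 = Bw2 = (-686, -686)
Bw3 = (-4802, -4802)
w3·Bw3 = 6588344; w3·w3 = 941192; μ ≈ 6588344/941192 = 7.0000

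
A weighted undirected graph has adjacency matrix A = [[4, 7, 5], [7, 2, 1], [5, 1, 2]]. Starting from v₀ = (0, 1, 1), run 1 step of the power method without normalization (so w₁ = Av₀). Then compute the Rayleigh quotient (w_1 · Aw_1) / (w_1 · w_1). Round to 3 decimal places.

9.222

w1 = Av₀ = (12, 3, 3)
Aw1 = (84, 93, 69)
w1·Aw1 = 12·84 + 3·93 + 3·69 = 1494; w1·w1 = 12·12 + 3·3 + 3·3 = 162
λ ≈ 1494/162 = 9.222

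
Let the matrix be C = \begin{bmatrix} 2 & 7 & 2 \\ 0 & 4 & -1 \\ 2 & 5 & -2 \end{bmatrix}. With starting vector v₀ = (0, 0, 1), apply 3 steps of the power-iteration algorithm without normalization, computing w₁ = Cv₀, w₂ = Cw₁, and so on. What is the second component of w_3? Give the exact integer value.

-11

w1 = Cv₀ = (2·0 + 7·0 + 2·1; 0·0 + 4·0 + (-1)·1; 2·0 + 5·0 + (-2)·1) = (2, -1, -2)
w2 = Cw1 = (2·2 + 7·(-1) + 2·(-2); 0·2 + 4·(-1) + (-1)·(-2); 2·2 + 5·(-1) + (-2)·(-2)) = (-7, -2, 3)
w3 = Cw2 = (-22, -11, -30)
The requested component of w3 is -11.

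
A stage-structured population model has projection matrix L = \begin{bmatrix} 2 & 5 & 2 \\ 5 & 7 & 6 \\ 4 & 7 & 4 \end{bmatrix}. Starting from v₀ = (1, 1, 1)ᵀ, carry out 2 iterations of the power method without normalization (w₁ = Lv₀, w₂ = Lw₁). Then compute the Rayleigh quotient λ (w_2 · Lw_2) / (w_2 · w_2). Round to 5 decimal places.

w1 = Lv₀ = (2·1 + 5·1 + 2·1; 5·1 + 7·1 + 6·1; 4·1 + 7·1 + 4·1) = (9, 18, 15)
w2 = Lw1 = (2·9 + 5·18 + 2·15; 5·9 + 7·18 + 6·15; 4·9 + 7·18 + 4·15) = (138, 261, 222)
Lw2 = (2025, 3849, 3267)
w2·Lw2 = 138·2025 + 261·3849 + 222·3267 = 2009313; w2·w2 = 138·138 + 261·261 + 222·222 = 136449
λ ≈ 2009313/136449 = 14.72574

14.72574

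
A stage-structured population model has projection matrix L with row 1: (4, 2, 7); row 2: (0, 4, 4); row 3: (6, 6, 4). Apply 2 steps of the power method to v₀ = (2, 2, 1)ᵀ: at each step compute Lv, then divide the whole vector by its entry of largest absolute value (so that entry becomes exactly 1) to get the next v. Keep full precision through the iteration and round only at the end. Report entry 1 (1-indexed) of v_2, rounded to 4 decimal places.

0.9933

Lv0 = (19.00000, 12.00000, 28.00000); divide by 28.00000 → v1 = (0.67857, 0.42857, 1.00000)
Lv1 = (10.57143, 5.71429, 10.64286); divide by 10.64286 → v2 = (0.99329, 0.53691, 1.00000)
Requested entry of v2: 296/298 = 0.9933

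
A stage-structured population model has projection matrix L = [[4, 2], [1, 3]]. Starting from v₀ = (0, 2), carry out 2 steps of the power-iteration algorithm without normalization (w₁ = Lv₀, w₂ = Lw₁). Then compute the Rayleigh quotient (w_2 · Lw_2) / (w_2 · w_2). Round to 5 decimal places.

w1 = Lv₀ = (4, 6)
w2 = Lw1 = (28, 22)
Lw2 = (156, 94)
w2·Lw2 = 28·156 + 22·94 = 6436; w2·w2 = 28·28 + 22·22 = 1268
λ ≈ 6436/1268 = 5.07571

5.07571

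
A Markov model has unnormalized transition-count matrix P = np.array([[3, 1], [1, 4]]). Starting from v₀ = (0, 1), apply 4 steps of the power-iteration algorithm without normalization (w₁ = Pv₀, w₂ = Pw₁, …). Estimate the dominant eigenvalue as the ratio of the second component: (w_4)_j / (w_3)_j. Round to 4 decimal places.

w1 = Pv₀ = (1, 4)
w2 = Pw1 = (7, 17)
w3 = Pw2 = (38, 75)
w4 = Pw3 = (189, 338)
Ratio at component: 338 / 75 = 4.5067

λ ≈ 4.5067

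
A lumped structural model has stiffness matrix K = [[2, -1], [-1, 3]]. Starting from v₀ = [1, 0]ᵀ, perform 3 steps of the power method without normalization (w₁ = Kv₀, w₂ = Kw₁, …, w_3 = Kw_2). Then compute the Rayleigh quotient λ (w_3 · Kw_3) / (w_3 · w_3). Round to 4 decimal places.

w1 = Kv₀ = (2·1 + (-1)·0; (-1)·1 + 3·0) = (2, -1)
w2 = Kw1 = (2·2 + (-1)·(-1); (-1)·2 + 3·(-1)) = (5, -5)
w3 = Kw2 = (15, -20)
Kw3 = (50, -75)
w3·Kw3 = 15·50 + (-20)·(-75) = 2250; w3·w3 = 15·15 + (-20)·(-20) = 625
λ ≈ 2250/625 = 3.6000

3.6000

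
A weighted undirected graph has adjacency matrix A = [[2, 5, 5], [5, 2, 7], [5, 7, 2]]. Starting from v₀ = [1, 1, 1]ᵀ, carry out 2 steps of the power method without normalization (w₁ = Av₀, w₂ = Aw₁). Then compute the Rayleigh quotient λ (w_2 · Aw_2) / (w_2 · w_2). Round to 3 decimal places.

w1 = Av₀ = (12, 14, 14)
w2 = Aw1 = (164, 186, 186)
Aw2 = (2188, 2494, 2494)
w2·Aw2 = 164·2188 + 186·2494 + 186·2494 = 1286600; w2·w2 = 164·164 + 186·186 + 186·186 = 96088
λ ≈ 1286600/96088 = 13.390

λ ≈ 13.390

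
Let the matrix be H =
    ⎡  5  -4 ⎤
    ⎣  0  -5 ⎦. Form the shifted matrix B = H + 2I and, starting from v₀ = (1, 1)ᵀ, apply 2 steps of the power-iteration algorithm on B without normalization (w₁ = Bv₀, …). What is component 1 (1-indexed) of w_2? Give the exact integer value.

B = H + 2I has rows (7, -4); (0, -3)
w1 = Bv₀ = (3, -3)
w2 = Bw1 = (33, 9)
Requested component of w2: 33

33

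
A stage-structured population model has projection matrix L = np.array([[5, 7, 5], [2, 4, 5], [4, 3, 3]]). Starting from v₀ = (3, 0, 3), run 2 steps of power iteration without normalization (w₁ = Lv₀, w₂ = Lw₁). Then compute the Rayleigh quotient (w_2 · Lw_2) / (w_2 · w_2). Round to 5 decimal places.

12.38386

w1 = Lv₀ = (30, 21, 21)
w2 = Lw1 = (402, 249, 246)
Lw2 = (4983, 3030, 3093)
w2·Lw2 = 402·4983 + 249·3030 + 246·3093 = 3518514; w2·w2 = 402·402 + 249·249 + 246·246 = 284121
λ ≈ 3518514/284121 = 12.38386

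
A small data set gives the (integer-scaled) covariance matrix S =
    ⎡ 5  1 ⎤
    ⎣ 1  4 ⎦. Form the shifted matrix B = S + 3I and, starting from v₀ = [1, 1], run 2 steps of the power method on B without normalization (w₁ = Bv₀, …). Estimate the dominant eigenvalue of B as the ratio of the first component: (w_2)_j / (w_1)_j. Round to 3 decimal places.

8.889

B = S + 3I has rows (8, 1); (1, 7)
w1 = Bv₀ = (9, 8)
w2 = Bw1 = (80, 65)
Ratio: 80/9 = 8.889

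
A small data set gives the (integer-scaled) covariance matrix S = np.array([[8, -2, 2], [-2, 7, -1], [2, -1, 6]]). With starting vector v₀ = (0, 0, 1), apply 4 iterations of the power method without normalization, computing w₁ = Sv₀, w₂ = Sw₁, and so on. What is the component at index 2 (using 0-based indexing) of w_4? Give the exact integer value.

w1 = Sv₀ = (8·0 + (-2)·0 + 2·1; (-2)·0 + 7·0 + (-1)·1; 2·0 + (-1)·0 + 6·1) = (2, -1, 6)
w2 = Sw1 = (8·2 + (-2)·(-1) + 2·6; (-2)·2 + 7·(-1) + (-1)·6; 2·2 + (-1)·(-1) + 6·6) = (30, -17, 41)
w3 = Sw2 = (356, -220, 323)
w4 = Sw3 = (3934, -2575, 2870)
The requested component of w4 is 2870.

2870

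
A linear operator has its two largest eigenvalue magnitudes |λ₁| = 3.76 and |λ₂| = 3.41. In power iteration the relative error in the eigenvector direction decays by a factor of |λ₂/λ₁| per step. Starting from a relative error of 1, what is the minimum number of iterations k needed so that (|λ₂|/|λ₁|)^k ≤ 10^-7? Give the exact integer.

165

|λ₂/λ₁| = 3.41/3.76 = 0.90691
Need k ≥ ln(10^-7) / ln(0.90691) = -16.1181 / -0.0977 ≈ 164.964
Smallest integer k satisfying the bound: 165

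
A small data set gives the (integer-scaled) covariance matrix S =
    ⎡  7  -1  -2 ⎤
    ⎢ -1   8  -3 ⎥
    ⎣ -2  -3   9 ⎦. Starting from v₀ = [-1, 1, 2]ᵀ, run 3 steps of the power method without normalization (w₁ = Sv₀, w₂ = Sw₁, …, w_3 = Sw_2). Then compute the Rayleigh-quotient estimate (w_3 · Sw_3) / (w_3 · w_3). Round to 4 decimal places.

w1 = Sv₀ = (-12, 3, 17)
w2 = Sw1 = (-121, -15, 168)
w3 = Sw2 = (-1168, -503, 1799)
Sw3 = (-11271, -8253, 20036)
w3·Sw3 = (-1168)·(-11271) + (-503)·(-8253) + 1799·20036 = 53360551; w3·w3 = (-1168)·(-1168) + (-503)·(-503) + 1799·1799 = 4853634
λ ≈ 53360551/4853634 = 10.9939

10.9939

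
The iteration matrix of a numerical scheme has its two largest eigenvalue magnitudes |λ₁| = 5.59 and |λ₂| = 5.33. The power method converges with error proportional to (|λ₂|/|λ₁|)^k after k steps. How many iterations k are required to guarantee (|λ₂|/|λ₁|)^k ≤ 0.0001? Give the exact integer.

194

|λ₂/λ₁| = 5.33/5.59 = 0.95349
Need k ≥ ln(0.0001) / ln(0.95349) = -9.2103 / -0.0476 ≈ 193.381
Smallest integer k satisfying the bound: 194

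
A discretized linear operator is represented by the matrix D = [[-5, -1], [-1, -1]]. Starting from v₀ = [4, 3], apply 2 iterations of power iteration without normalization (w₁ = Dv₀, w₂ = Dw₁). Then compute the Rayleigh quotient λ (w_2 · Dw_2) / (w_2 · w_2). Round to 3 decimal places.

-5.236

w1 = Dv₀ = ((-5)·4 + (-1)·3; (-1)·4 + (-1)·3) = (-23, -7)
w2 = Dw1 = ((-5)·(-23) + (-1)·(-7); (-1)·(-23) + (-1)·(-7)) = (122, 30)
Dw2 = (-640, -152)
w2·Dw2 = 122·(-640) + 30·(-152) = -82640; w2·w2 = 122·122 + 30·30 = 15784
λ ≈ -82640/15784 = -5.236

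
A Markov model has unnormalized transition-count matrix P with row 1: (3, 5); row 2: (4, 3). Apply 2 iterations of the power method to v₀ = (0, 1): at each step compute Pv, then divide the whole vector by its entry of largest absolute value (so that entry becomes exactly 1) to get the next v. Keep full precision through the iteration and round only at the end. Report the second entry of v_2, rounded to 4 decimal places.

Pv0 = (5.00000, 3.00000); divide by 5.00000 → v1 = (1.00000, 0.60000)
Pv1 = (6.00000, 5.80000); divide by 6.00000 → v2 = (1.00000, 0.96667)
Requested entry of v2: 29/30 = 0.9667

0.9667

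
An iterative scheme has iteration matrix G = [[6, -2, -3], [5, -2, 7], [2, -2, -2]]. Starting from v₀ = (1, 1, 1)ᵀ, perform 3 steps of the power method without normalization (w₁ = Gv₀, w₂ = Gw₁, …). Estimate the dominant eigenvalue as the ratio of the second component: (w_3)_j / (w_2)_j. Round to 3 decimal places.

2.759

w1 = Gv₀ = (6·1 + (-2)·1 + (-3)·1; 5·1 + (-2)·1 + 7·1; 2·1 + (-2)·1 + (-2)·1) = (1, 10, -2)
w2 = Gw1 = (6·1 + (-2)·10 + (-3)·(-2); 5·1 + (-2)·10 + 7·(-2); 2·1 + (-2)·10 + (-2)·(-2)) = (-8, -29, -14)
w3 = Gw2 = (52, -80, 70)
Ratio at component: -80 / -29 = 2.759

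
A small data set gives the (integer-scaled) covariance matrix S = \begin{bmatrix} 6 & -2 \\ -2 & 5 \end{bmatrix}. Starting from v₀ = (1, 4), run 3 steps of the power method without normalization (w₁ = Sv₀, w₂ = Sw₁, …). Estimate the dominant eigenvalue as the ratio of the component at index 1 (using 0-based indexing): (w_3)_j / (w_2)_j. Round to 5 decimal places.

λ ≈ 6.02128

w1 = Sv₀ = (-2, 18)
w2 = Sw1 = (-48, 94)
w3 = Sw2 = (-476, 566)
Ratio at component: 566 / 94 = 6.02128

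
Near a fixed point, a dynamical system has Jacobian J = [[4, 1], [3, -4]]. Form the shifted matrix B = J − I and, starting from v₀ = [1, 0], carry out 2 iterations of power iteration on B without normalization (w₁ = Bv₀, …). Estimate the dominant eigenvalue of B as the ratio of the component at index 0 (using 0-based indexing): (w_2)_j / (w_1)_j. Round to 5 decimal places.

μ ≈ 4.00000

B = J − I has rows (3, 1); (3, -5)
w1 = Bv₀ = (3·1 + 1·0; 3·1 + (-5)·0) = (3, 3)
w2 = Bw1 = (3·3 + 1·3; 3·3 + (-5)·3) = (12, -6)
Ratio: 12/3 = 4.00000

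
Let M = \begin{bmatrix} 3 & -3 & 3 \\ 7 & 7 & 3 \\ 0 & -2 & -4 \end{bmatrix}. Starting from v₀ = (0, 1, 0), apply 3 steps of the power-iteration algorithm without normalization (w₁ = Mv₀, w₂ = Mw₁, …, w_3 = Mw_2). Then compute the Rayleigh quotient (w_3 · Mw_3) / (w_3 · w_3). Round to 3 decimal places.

6.035

w1 = Mv₀ = (-3, 7, -2)
w2 = Mw1 = (-36, 22, -6)
w3 = Mw2 = (-192, -116, -20)
Mw3 = (-288, -2216, 312)
w3·Mw3 = (-192)·(-288) + (-116)·(-2216) + (-20)·312 = 306112; w3·w3 = (-192)·(-192) + (-116)·(-116) + (-20)·(-20) = 50720
λ ≈ 306112/50720 = 6.035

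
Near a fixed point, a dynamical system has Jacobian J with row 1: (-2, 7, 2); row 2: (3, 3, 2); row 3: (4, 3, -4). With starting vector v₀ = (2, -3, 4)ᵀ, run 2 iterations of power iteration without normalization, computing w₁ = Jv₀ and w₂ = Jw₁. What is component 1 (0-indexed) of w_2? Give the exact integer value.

-70

w1 = Jv₀ = ((-2)·2 + 7·(-3) + 2·4; 3·2 + 3·(-3) + 2·4; 4·2 + 3·(-3) + (-4)·4) = (-17, 5, -17)
w2 = Jw1 = ((-2)·(-17) + 7·5 + 2·(-17); 3·(-17) + 3·5 + 2·(-17); 4·(-17) + 3·5 + (-4)·(-17)) = (35, -70, 15)
The requested component of w2 is -70.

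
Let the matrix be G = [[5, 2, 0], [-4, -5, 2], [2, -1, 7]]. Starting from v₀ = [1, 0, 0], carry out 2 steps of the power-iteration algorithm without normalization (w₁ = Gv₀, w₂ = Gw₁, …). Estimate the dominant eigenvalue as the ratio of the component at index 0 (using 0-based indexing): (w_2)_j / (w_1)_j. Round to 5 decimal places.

w1 = Gv₀ = (5·1 + 2·0 + 0·0; (-4)·1 + (-5)·0 + 2·0; 2·1 + (-1)·0 + 7·0) = (5, -4, 2)
w2 = Gw1 = (5·5 + 2·(-4) + 0·2; (-4)·5 + (-5)·(-4) + 2·2; 2·5 + (-1)·(-4) + 7·2) = (17, 4, 28)
Ratio at component: 17 / 5 = 3.40000

3.40000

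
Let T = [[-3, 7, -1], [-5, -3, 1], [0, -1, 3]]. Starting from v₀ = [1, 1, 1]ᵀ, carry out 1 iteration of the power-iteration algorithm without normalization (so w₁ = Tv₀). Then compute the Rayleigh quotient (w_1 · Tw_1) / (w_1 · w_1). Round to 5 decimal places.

-3.38710

w1 = Tv₀ = ((-3)·1 + 7·1 + (-1)·1; (-5)·1 + (-3)·1 + 1·1; 0·1 + (-1)·1 + 3·1) = (3, -7, 2)
Tw1 = (-60, 8, 13)
w1·Tw1 = 3·(-60) + (-7)·8 + 2·13 = -210; w1·w1 = 3·3 + (-7)·(-7) + 2·2 = 62
λ ≈ -210/62 = -3.38710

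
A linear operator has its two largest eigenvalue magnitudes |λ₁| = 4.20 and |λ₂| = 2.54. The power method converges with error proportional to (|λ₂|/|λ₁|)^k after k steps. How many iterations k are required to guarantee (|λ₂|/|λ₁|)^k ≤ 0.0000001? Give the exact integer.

|λ₂/λ₁| = 2.54/4.20 = 0.60476
Need k ≥ ln(0.0000001) / ln(0.60476) = -16.1181 / -0.5029 ≈ 32.049
Smallest integer k satisfying the bound: 33

33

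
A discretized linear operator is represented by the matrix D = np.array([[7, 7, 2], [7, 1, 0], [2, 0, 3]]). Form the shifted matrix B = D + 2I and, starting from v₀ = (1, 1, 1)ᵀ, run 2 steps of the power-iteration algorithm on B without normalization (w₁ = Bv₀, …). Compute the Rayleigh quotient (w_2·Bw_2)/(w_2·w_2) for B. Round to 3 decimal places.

B = D + 2I has rows (9, 7, 2); (7, 3, 0); (2, 0, 5)
w1 = Bv₀ = (9·1 + 7·1 + 2·1; 7·1 + 3·1 + 0·1; 2·1 + 0·1 + 5·1) = (18, 10, 7)
w2 = Bw1 = (9·18 + 7·10 + 2·7; 7·18 + 3·10 + 0·7; 2·18 + 0·10 + 5·7) = (246, 156, 71)
Bw2 = (3448, 2190, 847)
w2·Bw2 = 1249985; w2·w2 = 89893; μ ≈ 1249985/89893 = 13.905

13.905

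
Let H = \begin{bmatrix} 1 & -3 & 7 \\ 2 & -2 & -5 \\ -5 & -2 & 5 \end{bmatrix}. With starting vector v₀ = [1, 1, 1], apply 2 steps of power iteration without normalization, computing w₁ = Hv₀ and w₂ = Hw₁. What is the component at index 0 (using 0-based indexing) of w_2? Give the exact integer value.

w1 = Hv₀ = (1·1 + (-3)·1 + 7·1; 2·1 + (-2)·1 + (-5)·1; (-5)·1 + (-2)·1 + 5·1) = (5, -5, -2)
w2 = Hw1 = (1·5 + (-3)·(-5) + 7·(-2); 2·5 + (-2)·(-5) + (-5)·(-2); (-5)·5 + (-2)·(-5) + 5·(-2)) = (6, 30, -25)
The requested component of w2 is 6.

6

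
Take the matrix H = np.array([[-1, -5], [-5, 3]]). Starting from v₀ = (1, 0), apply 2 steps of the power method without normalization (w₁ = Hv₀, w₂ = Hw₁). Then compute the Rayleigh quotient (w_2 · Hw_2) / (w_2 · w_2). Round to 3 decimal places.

w1 = Hv₀ = (-1, -5)
w2 = Hw1 = (26, -10)
Hw2 = (24, -160)
w2·Hw2 = 26·24 + (-10)·(-160) = 2224; w2·w2 = 26·26 + (-10)·(-10) = 776
λ ≈ 2224/776 = 2.866

2.866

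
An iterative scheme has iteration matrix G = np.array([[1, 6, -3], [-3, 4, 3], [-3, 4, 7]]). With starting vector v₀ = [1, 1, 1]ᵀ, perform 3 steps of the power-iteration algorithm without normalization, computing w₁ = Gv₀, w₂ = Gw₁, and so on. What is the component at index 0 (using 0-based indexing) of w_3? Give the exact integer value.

w1 = Gv₀ = (1·1 + 6·1 + (-3)·1; (-3)·1 + 4·1 + 3·1; (-3)·1 + 4·1 + 7·1) = (4, 4, 8)
w2 = Gw1 = (1·4 + 6·4 + (-3)·8; (-3)·4 + 4·4 + 3·8; (-3)·4 + 4·4 + 7·8) = (4, 28, 60)
w3 = Gw2 = (-8, 280, 520)
The requested component of w3 is -8.

-8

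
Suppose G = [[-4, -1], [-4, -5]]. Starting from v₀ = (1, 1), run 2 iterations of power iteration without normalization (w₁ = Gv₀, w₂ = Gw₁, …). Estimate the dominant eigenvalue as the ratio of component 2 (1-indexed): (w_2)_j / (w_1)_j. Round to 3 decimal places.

w1 = Gv₀ = (-5, -9)
w2 = Gw1 = (29, 65)
Ratio at component: 65 / -9 = -7.222

λ ≈ -7.222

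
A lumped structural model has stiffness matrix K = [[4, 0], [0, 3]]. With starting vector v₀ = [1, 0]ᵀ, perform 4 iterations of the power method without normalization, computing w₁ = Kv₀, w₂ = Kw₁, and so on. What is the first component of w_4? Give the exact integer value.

256

w1 = Kv₀ = (4·1 + 0·0; 0·1 + 3·0) = (4, 0)
w2 = Kw1 = (4·4 + 0·0; 0·4 + 3·0) = (16, 0)
w3 = Kw2 = (64, 0)
w4 = Kw3 = (256, 0)
The requested component of w4 is 256.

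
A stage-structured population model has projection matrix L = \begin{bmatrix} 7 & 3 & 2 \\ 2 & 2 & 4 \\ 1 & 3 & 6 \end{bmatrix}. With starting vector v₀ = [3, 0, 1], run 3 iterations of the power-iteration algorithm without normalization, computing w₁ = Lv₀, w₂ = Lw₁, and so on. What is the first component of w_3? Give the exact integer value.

w1 = Lv₀ = (7·3 + 3·0 + 2·1; 2·3 + 2·0 + 4·1; 1·3 + 3·0 + 6·1) = (23, 10, 9)
w2 = Lw1 = (7·23 + 3·10 + 2·9; 2·23 + 2·10 + 4·9; 1·23 + 3·10 + 6·9) = (209, 102, 107)
w3 = Lw2 = (1983, 1050, 1157)
The requested component of w3 is 1983.

1983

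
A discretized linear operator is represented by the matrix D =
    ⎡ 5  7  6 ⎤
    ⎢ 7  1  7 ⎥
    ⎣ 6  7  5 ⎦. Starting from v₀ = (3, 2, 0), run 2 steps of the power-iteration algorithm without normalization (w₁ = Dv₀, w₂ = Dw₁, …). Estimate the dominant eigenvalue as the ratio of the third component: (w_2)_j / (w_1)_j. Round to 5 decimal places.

w1 = Dv₀ = (5·3 + 7·2 + 6·0; 7·3 + 1·2 + 7·0; 6·3 + 7·2 + 5·0) = (29, 23, 32)
w2 = Dw1 = (5·29 + 7·23 + 6·32; 7·29 + 1·23 + 7·32; 6·29 + 7·23 + 5·32) = (498, 450, 495)
Ratio at component: 495 / 32 = 15.46875

15.46875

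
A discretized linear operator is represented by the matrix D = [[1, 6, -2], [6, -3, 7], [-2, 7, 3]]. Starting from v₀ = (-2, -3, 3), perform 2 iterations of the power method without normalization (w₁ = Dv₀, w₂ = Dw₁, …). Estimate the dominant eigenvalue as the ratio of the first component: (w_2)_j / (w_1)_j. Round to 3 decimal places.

w1 = Dv₀ = (-26, 18, -8)
w2 = Dw1 = (98, -266, 154)
Ratio at component: 98 / -26 = -3.769

-3.769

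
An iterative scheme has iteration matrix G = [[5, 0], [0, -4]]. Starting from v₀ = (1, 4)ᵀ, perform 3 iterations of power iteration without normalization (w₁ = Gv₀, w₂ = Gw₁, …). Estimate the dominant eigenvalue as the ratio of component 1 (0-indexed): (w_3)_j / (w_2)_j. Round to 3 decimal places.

-4.000

w1 = Gv₀ = (5·1 + 0·4; 0·1 + (-4)·4) = (5, -16)
w2 = Gw1 = (5·5 + 0·(-16); 0·5 + (-4)·(-16)) = (25, 64)
w3 = Gw2 = (125, -256)
Ratio at component: -256 / 64 = -4.000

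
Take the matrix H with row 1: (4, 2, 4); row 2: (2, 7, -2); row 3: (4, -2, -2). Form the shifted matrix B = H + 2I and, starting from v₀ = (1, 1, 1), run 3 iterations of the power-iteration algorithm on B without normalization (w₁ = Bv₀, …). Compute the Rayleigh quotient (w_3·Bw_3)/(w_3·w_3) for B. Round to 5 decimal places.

9.80952

B = H + 2I has rows (6, 2, 4); (2, 9, -2); (4, -2, 0)
w1 = Bv₀ = (12, 9, 2)
w2 = Bw1 = (98, 101, 30)
w3 = Bw2 = (910, 1045, 190)
Bw3 = (8310, 10845, 1550)
w3·Bw3 = 19189625; w3·w3 = 1956225; μ ≈ 19189625/1956225 = 9.80952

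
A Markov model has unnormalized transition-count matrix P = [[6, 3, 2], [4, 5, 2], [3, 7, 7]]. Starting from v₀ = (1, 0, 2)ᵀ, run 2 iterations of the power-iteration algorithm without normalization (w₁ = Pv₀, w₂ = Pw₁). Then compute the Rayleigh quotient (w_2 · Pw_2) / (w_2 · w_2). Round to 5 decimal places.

12.59182

w1 = Pv₀ = (10, 8, 17)
w2 = Pw1 = (118, 114, 205)
Pw2 = (1460, 1452, 2587)
w2·Pw2 = 118·1460 + 114·1452 + 205·2587 = 868143; w2·w2 = 118·118 + 114·114 + 205·205 = 68945
λ ≈ 868143/68945 = 12.59182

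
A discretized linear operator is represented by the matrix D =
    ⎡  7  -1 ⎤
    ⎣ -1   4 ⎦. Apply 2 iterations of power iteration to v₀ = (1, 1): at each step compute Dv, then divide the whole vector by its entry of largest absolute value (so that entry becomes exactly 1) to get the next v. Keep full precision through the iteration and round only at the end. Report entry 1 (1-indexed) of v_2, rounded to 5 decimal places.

Dv0 = (6.000000, 3.000000); divide by 6.000000 → v1 = (1.000000, 0.500000)
Dv1 = (6.500000, 1.000000); divide by 6.500000 → v2 = (1.000000, 0.153846)
Requested entry of v2: 39/39 = 1.00000

1.00000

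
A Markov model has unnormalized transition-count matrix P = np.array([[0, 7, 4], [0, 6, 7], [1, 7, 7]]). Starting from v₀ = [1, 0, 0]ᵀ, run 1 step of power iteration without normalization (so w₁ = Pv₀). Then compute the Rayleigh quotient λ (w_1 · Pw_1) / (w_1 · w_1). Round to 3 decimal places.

w1 = Pv₀ = (0, 0, 1)
Pw1 = (4, 7, 7)
w1·Pw1 = 0·4 + 0·7 + 1·7 = 7; w1·w1 = 0·0 + 0·0 + 1·1 = 1
λ ≈ 7/1 = 7.000

λ ≈ 7.000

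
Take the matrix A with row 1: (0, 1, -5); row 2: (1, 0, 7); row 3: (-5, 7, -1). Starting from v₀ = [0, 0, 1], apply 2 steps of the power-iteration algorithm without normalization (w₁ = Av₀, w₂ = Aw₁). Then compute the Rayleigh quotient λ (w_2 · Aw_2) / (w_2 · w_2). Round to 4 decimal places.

w1 = Av₀ = (0·0 + 1·0 + (-5)·1; 1·0 + 0·0 + 7·1; (-5)·0 + 7·0 + (-1)·1) = (-5, 7, -1)
w2 = Aw1 = (0·(-5) + 1·7 + (-5)·(-1); 1·(-5) + 0·7 + 7·(-1); (-5)·(-5) + 7·7 + (-1)·(-1)) = (12, -12, 75)
Aw2 = (-387, 537, -219)
w2·Aw2 = 12·(-387) + (-12)·537 + 75·(-219) = -27513; w2·w2 = 12·12 + (-12)·(-12) + 75·75 = 5913
λ ≈ -27513/5913 = -4.6530

λ ≈ -4.6530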